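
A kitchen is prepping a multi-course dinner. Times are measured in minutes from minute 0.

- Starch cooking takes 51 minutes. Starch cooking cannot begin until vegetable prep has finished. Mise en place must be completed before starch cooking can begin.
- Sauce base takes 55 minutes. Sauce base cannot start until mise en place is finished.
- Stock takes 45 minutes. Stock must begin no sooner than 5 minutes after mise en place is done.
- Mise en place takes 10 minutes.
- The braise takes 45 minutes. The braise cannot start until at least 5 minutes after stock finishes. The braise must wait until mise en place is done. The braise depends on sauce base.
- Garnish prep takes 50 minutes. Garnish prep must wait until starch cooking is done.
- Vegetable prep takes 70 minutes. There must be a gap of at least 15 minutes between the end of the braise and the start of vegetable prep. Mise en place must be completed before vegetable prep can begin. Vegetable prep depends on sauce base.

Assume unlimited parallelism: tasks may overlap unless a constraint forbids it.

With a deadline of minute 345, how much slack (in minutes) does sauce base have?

49

Mise en place can start immediately at minute 0; it finishes at minute 10.
Sauce base waits on mise en place (finishes minute 10), so it starts at minute 10 and finishes at 10 + 55 = minute 65.

Working backward from the deadline:
To finish by minute 345, garnish prep (duration 50) must start no later than minute 295.
Starch cooking must finish before garnish prep (must start by minute 295). With a 51-minute duration, starch cooking must start by 295 − 51 = minute 244.
Vegetable prep has to be done before starch cooking (must start by minute 244). That means finishing by minute 244, i.e. starting by 244 − 70 = minute 174.
The braise must finish before vegetable prep (must start by minute 174, minus 15-minute gap → minute 159). With a 45-minute duration, the braise must start by 159 − 45 = minute 114.
Sauce base has several dependents: the braise (must start by minute 114); vegetable prep (must start by minute 174). The earliest of those limits is minute 114, so sauce base must start by 114 − 55 = minute 59.
So sauce base can start as early as minute 10 and as late as minute 59, giving 59 − 10 = 49 minutes of slack.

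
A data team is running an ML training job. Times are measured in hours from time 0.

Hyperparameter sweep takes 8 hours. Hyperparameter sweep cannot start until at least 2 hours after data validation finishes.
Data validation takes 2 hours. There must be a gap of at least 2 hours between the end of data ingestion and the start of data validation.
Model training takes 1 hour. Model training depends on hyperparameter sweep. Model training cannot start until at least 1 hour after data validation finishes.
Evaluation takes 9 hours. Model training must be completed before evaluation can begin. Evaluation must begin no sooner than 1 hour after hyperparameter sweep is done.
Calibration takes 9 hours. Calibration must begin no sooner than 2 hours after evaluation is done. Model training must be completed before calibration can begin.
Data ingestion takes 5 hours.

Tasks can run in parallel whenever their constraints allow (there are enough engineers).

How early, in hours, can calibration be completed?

Data ingestion can start immediately at hour 0; it finishes at hour 5.
After data ingestion (finishes hour 5, plus 2-hour gap → hour 7), data validation can start at hour 7 and finishes at hour 9.
Hyperparameter sweep cannot begin until data validation (finishes hour 9, plus 2-hour gap → hour 11). It runs from hour 11 to 11 + 8 = hour 19.
Model training cannot start until hyperparameter sweep (finishes hour 19); data validation (finishes hour 9, plus 1-hour gap → hour 10). The controlling bound is hour 19, so model training finishes at 19 + 1 = hour 20.
For evaluation: model training (finishes hour 20); hyperparameter sweep (finishes hour 19, plus 1-hour gap → hour 20). Taking the maximum gives a start of hour 20, and it finishes at 20 + 9 = hour 29.
Calibration has to wait for evaluation (finishes hour 29, plus 2-hour gap → hour 31); model training (finishes hour 20). The latest of these is hour 31, so calibration runs hour 31 to 31 + 9 = hour 40.

40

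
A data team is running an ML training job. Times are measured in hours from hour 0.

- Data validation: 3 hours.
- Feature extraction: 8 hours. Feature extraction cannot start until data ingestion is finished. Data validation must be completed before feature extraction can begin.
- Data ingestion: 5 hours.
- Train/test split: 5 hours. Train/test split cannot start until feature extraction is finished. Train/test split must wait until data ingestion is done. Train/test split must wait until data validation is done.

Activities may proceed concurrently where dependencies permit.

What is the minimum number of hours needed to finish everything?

Nothing blocks data validation, so it runs from hour 0 to hour 3.
Nothing blocks data ingestion, so it runs from hour 0 to hour 5.
Feature extraction cannot start until data ingestion (finishes hour 5); data validation (finishes hour 3). The controlling bound is hour 5, so feature extraction finishes at 5 + 8 = hour 13.
For train/test split: feature extraction (finishes hour 13); data ingestion (finishes hour 5); data validation (finishes hour 3). Taking the maximum gives a start of hour 13, and it finishes at 13 + 5 = hour 18.
All tasks are finished once the last one completes. Finish times: Data ingestion at 5, Data validation at 3, Feature extraction at 13, Train/test split at 18. The latest is hour 18.

18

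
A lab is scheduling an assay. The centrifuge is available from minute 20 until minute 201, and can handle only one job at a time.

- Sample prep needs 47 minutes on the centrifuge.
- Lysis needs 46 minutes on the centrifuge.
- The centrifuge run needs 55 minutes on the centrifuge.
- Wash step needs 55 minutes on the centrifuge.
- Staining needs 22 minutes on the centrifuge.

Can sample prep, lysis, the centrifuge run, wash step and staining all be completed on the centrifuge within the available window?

No

The centrifuge window is 201 − 20 = 181 minutes.
Running back to back, the jobs need 47 + 46 + 55 + 55 + 22 = 225 minutes on the centrifuge.
Since 225 > 181, they cannot all fit.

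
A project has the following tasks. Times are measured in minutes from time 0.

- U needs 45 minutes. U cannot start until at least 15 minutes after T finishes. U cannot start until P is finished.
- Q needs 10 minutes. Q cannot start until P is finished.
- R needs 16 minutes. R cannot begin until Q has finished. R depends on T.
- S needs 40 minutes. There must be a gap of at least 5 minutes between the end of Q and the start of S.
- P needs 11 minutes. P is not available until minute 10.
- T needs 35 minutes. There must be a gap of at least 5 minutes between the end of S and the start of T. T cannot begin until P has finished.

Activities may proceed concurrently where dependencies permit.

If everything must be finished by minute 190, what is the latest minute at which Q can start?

Nothing follows R; the deadline of minute 190 is its only limit. It must start by 190 − 16 = minute 174.
Nothing follows U; the deadline of minute 190 is its only limit. It must start by 190 − 45 = minute 145.
T has several dependents: R (must start by minute 174); U (must start by minute 145, minus 15-minute gap → minute 130). The earliest of those limits is minute 130, so T must start by 130 − 35 = minute 95.
S must finish before T (must start by minute 95, minus 5-minute gap → minute 90). With a 40-minute duration, S must start by 90 − 40 = minute 50.
For Q: R (must start by minute 174); S (must start by minute 50, minus 5-minute gap → minute 45). The most restrictive is minute 45; with a 10-minute duration, Q must start by minute 35.

35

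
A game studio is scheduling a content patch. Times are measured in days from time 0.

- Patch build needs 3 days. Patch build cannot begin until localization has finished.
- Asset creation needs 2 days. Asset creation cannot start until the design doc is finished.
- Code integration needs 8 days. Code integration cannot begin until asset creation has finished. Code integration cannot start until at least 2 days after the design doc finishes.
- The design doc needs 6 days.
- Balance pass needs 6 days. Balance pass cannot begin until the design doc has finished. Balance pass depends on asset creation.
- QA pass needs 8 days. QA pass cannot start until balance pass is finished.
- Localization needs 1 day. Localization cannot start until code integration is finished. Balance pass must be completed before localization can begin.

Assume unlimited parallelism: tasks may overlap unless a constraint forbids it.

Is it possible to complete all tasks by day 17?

Nothing blocks the design doc, so it runs from day 0 to day 6.
Asset creation waits on the design doc (finishes day 6), so it starts at day 6 and finishes at 6 + 2 = day 8.
Balance pass cannot start until the design doc (finishes day 6); asset creation (finishes day 8). The controlling bound is day 8, so balance pass finishes at 8 + 6 = day 14.
QA pass cannot begin until balance pass (finishes day 14). It runs from day 14 to 14 + 8 = day 22.
Code integration cannot start until asset creation (finishes day 8); the design doc (finishes day 6, plus 2-day gap → day 8). The controlling bound is day 8, so code integration finishes at 8 + 8 = day 16.
Localization has to wait for code integration (finishes day 16); balance pass (finishes day 14). The latest of these is day 16, so localization runs day 16 to 16 + 1 = day 17.
Patch build waits on localization (finishes day 17), so it starts at day 17 and finishes at 17 + 3 = day 20.
The earliest everything can be done is day 22, which is after the deadline of 17, so it is not possible.

No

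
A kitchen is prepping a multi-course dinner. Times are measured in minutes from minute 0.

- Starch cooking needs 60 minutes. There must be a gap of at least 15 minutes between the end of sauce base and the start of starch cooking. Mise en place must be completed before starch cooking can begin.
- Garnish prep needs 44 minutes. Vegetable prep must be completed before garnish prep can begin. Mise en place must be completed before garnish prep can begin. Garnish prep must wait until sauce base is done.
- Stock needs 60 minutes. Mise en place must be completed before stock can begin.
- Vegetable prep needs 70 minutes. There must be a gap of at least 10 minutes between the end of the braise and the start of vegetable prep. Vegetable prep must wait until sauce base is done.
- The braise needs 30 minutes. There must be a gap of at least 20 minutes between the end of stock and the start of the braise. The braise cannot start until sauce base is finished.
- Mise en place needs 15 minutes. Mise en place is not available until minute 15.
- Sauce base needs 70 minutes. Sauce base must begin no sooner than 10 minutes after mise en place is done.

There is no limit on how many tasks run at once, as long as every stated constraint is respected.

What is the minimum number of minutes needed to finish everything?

264

Mise en place waits on its own release at minute 15, so it starts at minute 15 and finishes at 15 + 15 = minute 30.
After mise en place (finishes minute 30, plus 10-minute gap → minute 40), sauce base can start at minute 40 and finishes at minute 110.
Starch cooking needs all of sauce base (finishes minute 110, plus 15-minute gap → minute 125); mise en place (finishes minute 30). That puts its earliest start at minute 125; it finishes at 125 + 60 = minute 185.
After mise en place (finishes minute 30), stock can start at minute 30 and finishes at minute 90.
The braise has to wait for stock (finishes minute 90, plus 20-minute gap → minute 110); sauce base (finishes minute 110). The latest of these is minute 110, so the braise runs minute 110 to 110 + 30 = minute 140.
Vegetable prep has to wait for the braise (finishes minute 140, plus 10-minute gap → minute 150); sauce base (finishes minute 110). The latest of these is minute 150, so vegetable prep runs minute 150 to 150 + 70 = minute 220.
Garnish prep needs all of vegetable prep (finishes minute 220); mise en place (finishes minute 30); sauce base (finishes minute 110). That puts its earliest start at minute 220; it finishes at 220 + 44 = minute 264.
All tasks are finished once the last one completes. Finish times: Mise en place at 30, Stock at 90, Sauce base at 110, The braise at 140, Vegetable prep at 220, Starch cooking at 185, Garnish prep at 264. The latest is minute 264.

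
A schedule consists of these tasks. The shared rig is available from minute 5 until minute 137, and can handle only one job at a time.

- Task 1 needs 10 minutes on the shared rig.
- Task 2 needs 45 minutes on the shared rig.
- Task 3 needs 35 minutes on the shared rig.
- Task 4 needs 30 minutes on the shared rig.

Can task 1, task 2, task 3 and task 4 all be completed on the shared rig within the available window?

Yes

The shared rig window is 137 − 5 = 132 minutes.
Running back to back, the jobs need 10 + 45 + 35 + 30 = 120 minutes on the shared rig.
Since 120 ≤ 132, they fit within the window.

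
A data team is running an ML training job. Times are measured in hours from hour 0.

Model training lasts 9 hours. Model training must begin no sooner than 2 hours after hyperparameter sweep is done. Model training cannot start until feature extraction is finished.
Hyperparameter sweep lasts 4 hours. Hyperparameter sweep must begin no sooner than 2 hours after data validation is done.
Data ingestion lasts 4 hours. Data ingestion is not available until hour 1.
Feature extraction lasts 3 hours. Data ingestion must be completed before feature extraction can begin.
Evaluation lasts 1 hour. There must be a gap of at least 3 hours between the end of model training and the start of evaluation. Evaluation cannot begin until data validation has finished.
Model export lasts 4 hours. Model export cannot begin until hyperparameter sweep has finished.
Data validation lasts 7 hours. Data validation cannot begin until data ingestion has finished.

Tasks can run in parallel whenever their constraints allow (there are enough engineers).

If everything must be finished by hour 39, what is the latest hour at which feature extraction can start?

Evaluation has no dependents, so it just needs to finish by hour 39. Starting by 39 − 1 = hour 38 achieves that.
Model training feeds into evaluation (must start by hour 38, minus 3-hour gap → hour 35); so model training must finish by hour 35 and therefore start by hour 26.
Feature extraction feeds into model training (must start by hour 26); so feature extraction must finish by hour 26 and therefore start by hour 23.

23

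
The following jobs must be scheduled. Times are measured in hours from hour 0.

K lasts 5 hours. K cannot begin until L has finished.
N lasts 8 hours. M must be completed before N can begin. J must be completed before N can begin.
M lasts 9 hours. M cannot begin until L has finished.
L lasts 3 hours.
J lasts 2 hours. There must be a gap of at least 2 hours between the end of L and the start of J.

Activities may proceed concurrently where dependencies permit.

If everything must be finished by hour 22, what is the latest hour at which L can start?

N has no dependents, so it just needs to finish by hour 22. Starting by 22 − 8 = hour 14 achieves that.
J must finish before N (must start by hour 14). With a 2-hour duration, J must start by 14 − 2 = hour 12.
K must finish by hour 22; it takes 5 hours, so it must start by 22 − 5 = hour 17.
Since N (must start by hour 14) depends on it, M must finish by hour 14. Backing off its 9-hour duration gives a latest start of hour 5.
For L: J (must start by hour 12, minus 2-hour gap → hour 10); K (must start by hour 17); M (must start by hour 5). The most restrictive is hour 5; with a 3-hour duration, L must start by hour 2.

2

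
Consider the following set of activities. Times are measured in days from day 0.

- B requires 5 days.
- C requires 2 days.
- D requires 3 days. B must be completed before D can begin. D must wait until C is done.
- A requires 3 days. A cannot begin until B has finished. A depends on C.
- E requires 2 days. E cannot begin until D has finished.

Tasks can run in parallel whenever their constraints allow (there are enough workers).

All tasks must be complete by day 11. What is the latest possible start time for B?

To finish by day 11, A (duration 3) must start no later than day 8.
E must finish by day 11; it takes 2 days, so it must start by 11 − 2 = day 9.
D has to be done before E (must start by day 9). That means finishing by day 9, i.e. starting by 9 − 3 = day 6.
B must finish in time for A (must start by day 8); D (must start by day 6). The tightest is day 6, so B must start by 6 − 5 = day 1.

1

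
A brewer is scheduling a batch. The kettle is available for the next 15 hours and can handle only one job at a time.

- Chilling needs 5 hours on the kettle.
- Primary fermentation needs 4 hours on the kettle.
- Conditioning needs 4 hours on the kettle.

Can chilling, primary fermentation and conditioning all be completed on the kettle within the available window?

Running back to back, the jobs need 5 + 4 + 4 = 13 hours on the kettle.
Since 13 ≤ 15, they fit within the window.

Yes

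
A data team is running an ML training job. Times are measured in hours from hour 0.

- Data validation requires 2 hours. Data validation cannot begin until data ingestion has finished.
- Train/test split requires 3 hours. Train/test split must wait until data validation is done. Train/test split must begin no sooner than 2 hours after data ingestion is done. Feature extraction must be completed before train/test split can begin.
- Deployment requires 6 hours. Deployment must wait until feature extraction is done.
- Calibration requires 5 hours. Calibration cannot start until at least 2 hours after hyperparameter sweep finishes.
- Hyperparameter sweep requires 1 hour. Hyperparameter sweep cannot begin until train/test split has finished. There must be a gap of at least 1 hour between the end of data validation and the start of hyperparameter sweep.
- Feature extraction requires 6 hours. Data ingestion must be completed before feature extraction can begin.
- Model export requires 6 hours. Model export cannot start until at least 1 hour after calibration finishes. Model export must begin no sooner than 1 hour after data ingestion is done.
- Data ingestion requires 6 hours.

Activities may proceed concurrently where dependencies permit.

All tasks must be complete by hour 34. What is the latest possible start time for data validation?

Model export must finish by hour 34; it takes 6 hours, so it must start by 34 − 6 = hour 28.
Since model export (must start by hour 28, minus 1-hour gap → hour 27) depends on it, calibration must finish by hour 27. Backing off its 5-hour duration gives a latest start of hour 22.
Since calibration (must start by hour 22, minus 2-hour gap → hour 20) depends on it, hyperparameter sweep must finish by hour 20. Backing off its 1-hour duration gives a latest start of hour 19.
Train/test split feeds into hyperparameter sweep (must start by hour 19); so train/test split must finish by hour 19 and therefore start by hour 16.
Data validation has several dependents: train/test split (must start by hour 16); hyperparameter sweep (must start by hour 19, minus 1-hour gap → hour 18). The earliest of those limits is hour 16, so data validation must start by 16 − 2 = hour 14.

14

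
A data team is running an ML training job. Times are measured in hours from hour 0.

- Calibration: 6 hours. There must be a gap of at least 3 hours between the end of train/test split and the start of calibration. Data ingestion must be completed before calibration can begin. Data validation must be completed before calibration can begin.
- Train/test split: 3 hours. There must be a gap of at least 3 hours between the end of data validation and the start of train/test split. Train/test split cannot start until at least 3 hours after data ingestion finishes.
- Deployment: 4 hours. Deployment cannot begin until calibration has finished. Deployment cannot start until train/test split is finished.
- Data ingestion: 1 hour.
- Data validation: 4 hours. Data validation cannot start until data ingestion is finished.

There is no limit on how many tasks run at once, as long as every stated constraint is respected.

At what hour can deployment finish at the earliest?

24

Data ingestion has no prerequisites, so it starts at hour 0 and finishes at hour 1.
After data ingestion (finishes hour 1), data validation can start at hour 1 and finishes at hour 5.
Train/test split needs all of data validation (finishes hour 5, plus 3-hour gap → hour 8); data ingestion (finishes hour 1, plus 3-hour gap → hour 4). That puts its earliest start at hour 8; it finishes at 8 + 3 = hour 11.
Calibration needs all of train/test split (finishes hour 11, plus 3-hour gap → hour 14); data ingestion (finishes hour 1); data validation (finishes hour 5). That puts its earliest start at hour 14; it finishes at 14 + 6 = hour 20.
Deployment has to wait for calibration (finishes hour 20); train/test split (finishes hour 11). The latest of these is hour 20, so deployment runs hour 20 to 20 + 4 = hour 24.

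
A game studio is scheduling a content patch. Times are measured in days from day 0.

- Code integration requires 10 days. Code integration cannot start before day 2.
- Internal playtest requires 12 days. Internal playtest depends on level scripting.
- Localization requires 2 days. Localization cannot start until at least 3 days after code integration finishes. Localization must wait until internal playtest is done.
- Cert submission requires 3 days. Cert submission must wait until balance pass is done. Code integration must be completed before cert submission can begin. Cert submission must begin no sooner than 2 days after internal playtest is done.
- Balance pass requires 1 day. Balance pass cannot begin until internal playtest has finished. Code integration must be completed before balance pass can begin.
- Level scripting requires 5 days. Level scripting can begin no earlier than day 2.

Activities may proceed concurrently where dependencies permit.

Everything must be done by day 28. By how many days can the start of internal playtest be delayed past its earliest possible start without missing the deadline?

4

Level scripting cannot begin until its own release at day 2. It runs from day 2 to 2 + 5 = day 7.
Internal playtest cannot begin until level scripting (finishes day 7). It runs from day 7 to 7 + 12 = day 19.

Working backward from the deadline:
Cert submission has no dependents, so it just needs to finish by day 28. Starting by 28 − 3 = day 25 achieves that.
Balance pass must finish before cert submission (must start by day 25). With a 1-day duration, balance pass must start by 25 − 1 = day 24.
Nothing follows localization; the deadline of day 28 is its only limit. It must start by 28 − 2 = day 26.
For internal playtest: balance pass (must start by day 24); localization (must start by day 26); cert submission (must start by day 25, minus 2-day gap → day 23). The most restrictive is day 23; with a 12-day duration, internal playtest must start by day 11.
So internal playtest can start as early as day 7 and as late as day 11, giving 11 − 7 = 4 days of slack.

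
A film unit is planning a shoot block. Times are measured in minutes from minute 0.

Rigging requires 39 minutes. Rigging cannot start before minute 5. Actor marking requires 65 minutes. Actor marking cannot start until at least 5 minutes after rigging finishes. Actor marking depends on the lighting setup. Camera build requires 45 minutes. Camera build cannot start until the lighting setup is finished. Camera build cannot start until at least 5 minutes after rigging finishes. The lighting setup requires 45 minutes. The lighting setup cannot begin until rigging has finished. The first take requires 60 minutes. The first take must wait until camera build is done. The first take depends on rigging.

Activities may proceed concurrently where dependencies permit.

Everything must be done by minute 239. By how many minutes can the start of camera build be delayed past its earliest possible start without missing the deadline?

45

Rigging cannot begin until its own release at minute 5. It runs from minute 5 to 5 + 39 = minute 44.
After rigging (finishes minute 44), the lighting setup can start at minute 44 and finishes at minute 89.
For camera build: the lighting setup (finishes minute 89); rigging (finishes minute 44, plus 5-minute gap → minute 49). Taking the maximum gives a start of minute 89, and it finishes at 89 + 45 = minute 134.

Working backward from the deadline:
To finish by minute 239, the first take (duration 60) must start no later than minute 179.
Since the first take (must start by minute 179) depends on it, camera build must finish by minute 179. Backing off its 45-minute duration gives a latest start of minute 134.
So camera build can start as early as minute 89 and as late as minute 134, giving 134 − 89 = 45 minutes of slack.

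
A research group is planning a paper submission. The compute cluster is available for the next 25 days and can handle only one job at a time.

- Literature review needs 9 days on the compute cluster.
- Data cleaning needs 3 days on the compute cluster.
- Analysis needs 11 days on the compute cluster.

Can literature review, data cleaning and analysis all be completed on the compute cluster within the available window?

Yes

Running back to back, the jobs need 9 + 3 + 11 = 23 days on the compute cluster.
Since 23 ≤ 25, they fit within the window.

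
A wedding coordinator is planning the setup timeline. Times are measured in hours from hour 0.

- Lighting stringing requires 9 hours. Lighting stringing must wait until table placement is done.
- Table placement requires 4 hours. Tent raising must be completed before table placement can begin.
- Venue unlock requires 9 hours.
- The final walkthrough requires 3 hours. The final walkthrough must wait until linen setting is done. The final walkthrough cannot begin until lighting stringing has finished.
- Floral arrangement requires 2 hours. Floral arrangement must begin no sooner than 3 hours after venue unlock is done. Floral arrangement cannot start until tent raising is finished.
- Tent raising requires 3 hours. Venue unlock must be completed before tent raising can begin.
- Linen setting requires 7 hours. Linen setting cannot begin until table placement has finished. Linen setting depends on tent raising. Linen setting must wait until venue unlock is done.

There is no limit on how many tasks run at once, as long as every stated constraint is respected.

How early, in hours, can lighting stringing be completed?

Nothing blocks venue unlock, so it runs from hour 0 to hour 9.
After venue unlock (finishes hour 9), tent raising can start at hour 9 and finishes at hour 12.
Table placement waits on tent raising (finishes hour 12), so it starts at hour 12 and finishes at 12 + 4 = hour 16.
Lighting stringing waits on table placement (finishes hour 16), so it starts at hour 16 and finishes at 16 + 9 = hour 25.

25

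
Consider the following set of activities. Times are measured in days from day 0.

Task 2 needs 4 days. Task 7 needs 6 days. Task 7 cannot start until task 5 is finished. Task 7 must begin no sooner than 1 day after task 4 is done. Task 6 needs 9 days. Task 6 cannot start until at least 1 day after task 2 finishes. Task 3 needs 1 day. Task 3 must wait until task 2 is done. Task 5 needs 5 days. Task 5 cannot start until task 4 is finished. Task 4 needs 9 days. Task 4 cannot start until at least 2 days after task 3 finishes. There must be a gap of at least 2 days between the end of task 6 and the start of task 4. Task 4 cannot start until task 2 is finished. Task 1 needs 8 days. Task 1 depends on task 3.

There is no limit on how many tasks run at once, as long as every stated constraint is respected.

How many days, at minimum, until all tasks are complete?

36

Task 2 can start immediately at day 0; it finishes at day 4.
Task 6 waits on task 2 (finishes day 4, plus 1-day gap → day 5), so it starts at day 5 and finishes at 5 + 9 = day 14.
Task 3 waits on task 2 (finishes day 4), so it starts at day 4 and finishes at 4 + 1 = day 5.
Task 4 has to wait for task 3 (finishes day 5, plus 2-day gap → day 7); task 6 (finishes day 14, plus 2-day gap → day 16); task 2 (finishes day 4). The latest of these is day 16, so task 4 runs day 16 to 16 + 9 = day 25.
After task 4 (finishes day 25), task 5 can start at day 25 and finishes at day 30.
Task 7 has to wait for task 5 (finishes day 30); task 4 (finishes day 25, plus 1-day gap → day 26). The latest of these is day 30, so task 7 runs day 30 to 30 + 6 = day 36.
Task 1 cannot begin until task 3 (finishes day 5). It runs from day 5 to 5 + 8 = day 13.
All tasks are finished once the last one completes. Finish times: Task 1 at 13, Task 2 at 4, Task 3 at 5, Task 4 at 25, Task 5 at 30, Task 6 at 14, Task 7 at 36. The latest is day 36.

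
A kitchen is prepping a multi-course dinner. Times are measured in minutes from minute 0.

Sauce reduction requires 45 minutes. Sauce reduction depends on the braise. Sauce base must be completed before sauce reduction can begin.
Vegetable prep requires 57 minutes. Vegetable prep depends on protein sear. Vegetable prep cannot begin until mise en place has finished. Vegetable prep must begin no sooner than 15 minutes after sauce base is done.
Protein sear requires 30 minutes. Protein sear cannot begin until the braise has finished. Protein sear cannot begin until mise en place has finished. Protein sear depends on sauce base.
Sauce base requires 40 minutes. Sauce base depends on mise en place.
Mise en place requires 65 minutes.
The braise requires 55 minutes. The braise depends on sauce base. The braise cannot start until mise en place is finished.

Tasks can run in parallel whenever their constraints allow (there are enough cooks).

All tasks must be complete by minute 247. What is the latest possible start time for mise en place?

Vegetable prep has no dependents, so it just needs to finish by minute 247. Starting by 247 − 57 = minute 190 achieves that.
Protein sear feeds into vegetable prep (must start by minute 190); so protein sear must finish by minute 190 and therefore start by minute 160.
Nothing follows sauce reduction; the deadline of minute 247 is its only limit. It must start by 247 − 45 = minute 202.
The braise must finish in time for protein sear (must start by minute 160); sauce reduction (must start by minute 202). The tightest is minute 160, so the braise must start by 160 − 55 = minute 105.
For sauce base: the braise (must start by minute 105); protein sear (must start by minute 160); vegetable prep (must start by minute 190, minus 15-minute gap → minute 175); sauce reduction (must start by minute 202). The most restrictive is minute 105; with a 40-minute duration, sauce base must start by minute 65.
Mise en place must finish in time for sauce base (must start by minute 65); the braise (must start by minute 105); protein sear (must start by minute 160); vegetable prep (must start by minute 190). The tightest is minute 65, so mise en place must start by 65 − 65 = minute 0.

0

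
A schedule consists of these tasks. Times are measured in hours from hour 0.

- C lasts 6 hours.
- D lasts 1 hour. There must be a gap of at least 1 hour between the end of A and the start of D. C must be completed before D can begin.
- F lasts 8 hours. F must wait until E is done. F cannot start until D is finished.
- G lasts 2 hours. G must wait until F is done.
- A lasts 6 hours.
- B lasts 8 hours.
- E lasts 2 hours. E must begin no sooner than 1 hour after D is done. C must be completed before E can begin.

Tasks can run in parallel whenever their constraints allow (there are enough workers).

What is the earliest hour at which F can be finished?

19

C can start immediately at hour 0; it finishes at hour 6.
A has no prerequisites, so it starts at hour 0 and finishes at hour 6.
D has to wait for A (finishes hour 6, plus 1-hour gap → hour 7); C (finishes hour 6). The latest of these is hour 7, so D runs hour 7 to 7 + 1 = hour 8.
E has to wait for D (finishes hour 8, plus 1-hour gap → hour 9); C (finishes hour 6). The latest of these is hour 9, so E runs hour 9 to 9 + 2 = hour 11.
F needs all of E (finishes hour 11); D (finishes hour 8). That puts its earliest start at hour 11; it finishes at 11 + 8 = hour 19.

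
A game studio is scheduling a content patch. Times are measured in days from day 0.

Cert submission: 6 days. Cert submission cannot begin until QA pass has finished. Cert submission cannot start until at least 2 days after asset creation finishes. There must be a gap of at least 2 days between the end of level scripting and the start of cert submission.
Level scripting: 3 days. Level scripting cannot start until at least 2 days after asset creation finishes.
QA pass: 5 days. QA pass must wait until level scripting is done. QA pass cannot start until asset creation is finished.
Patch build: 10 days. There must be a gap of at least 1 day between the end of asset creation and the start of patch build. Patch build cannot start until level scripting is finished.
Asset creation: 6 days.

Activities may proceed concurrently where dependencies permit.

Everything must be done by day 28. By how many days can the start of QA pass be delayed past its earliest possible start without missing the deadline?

Asset creation has no prerequisites, so it starts at day 0 and finishes at day 6.
Level scripting waits on asset creation (finishes day 6, plus 2-day gap → day 8), so it starts at day 8 and finishes at 8 + 3 = day 11.
QA pass cannot start until level scripting (finishes day 11); asset creation (finishes day 6). The controlling bound is day 11, so QA pass finishes at 11 + 5 = day 16.

Working backward from the deadline:
Nothing follows cert submission; the deadline of day 28 is its only limit. It must start by 28 − 6 = day 22.
QA pass feeds into cert submission (must start by day 22); so QA pass must finish by day 22 and therefore start by day 17.
So QA pass can start as early as day 11 and as late as day 17, giving 17 − 11 = 6 days of slack.

6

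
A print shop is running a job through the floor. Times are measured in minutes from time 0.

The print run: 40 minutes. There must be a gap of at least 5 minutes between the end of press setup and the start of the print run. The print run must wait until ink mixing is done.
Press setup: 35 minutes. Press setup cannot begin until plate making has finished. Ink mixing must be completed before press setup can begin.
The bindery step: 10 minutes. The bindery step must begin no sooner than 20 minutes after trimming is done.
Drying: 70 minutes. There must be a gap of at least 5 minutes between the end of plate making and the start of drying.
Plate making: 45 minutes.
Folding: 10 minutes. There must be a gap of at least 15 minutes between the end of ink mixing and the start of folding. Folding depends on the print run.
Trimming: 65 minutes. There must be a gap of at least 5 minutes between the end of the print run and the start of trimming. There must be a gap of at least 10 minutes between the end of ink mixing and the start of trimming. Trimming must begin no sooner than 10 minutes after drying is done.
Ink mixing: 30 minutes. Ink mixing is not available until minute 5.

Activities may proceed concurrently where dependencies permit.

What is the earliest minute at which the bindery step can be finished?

After its own release at minute 5, ink mixing can start at minute 5 and finishes at minute 35.
Plate making can start immediately at minute 0; it finishes at minute 45.
Drying cannot begin until plate making (finishes minute 45, plus 5-minute gap → minute 50). It runs from minute 50 to 50 + 70 = minute 120.
For press setup: plate making (finishes minute 45); ink mixing (finishes minute 35). Taking the maximum gives a start of minute 45, and it finishes at 45 + 35 = minute 80.
For the print run: press setup (finishes minute 80, plus 5-minute gap → minute 85); ink mixing (finishes minute 35). Taking the maximum gives a start of minute 85, and it finishes at 85 + 40 = minute 125.
Trimming has to wait for the print run (finishes minute 125, plus 5-minute gap → minute 130); ink mixing (finishes minute 35, plus 10-minute gap → minute 45); drying (finishes minute 120, plus 10-minute gap → minute 130). The latest of these is minute 130, so trimming runs minute 130 to 130 + 65 = minute 195.
The bindery step waits on trimming (finishes minute 195, plus 20-minute gap → minute 215), so it starts at minute 215 and finishes at 215 + 10 = minute 225.

225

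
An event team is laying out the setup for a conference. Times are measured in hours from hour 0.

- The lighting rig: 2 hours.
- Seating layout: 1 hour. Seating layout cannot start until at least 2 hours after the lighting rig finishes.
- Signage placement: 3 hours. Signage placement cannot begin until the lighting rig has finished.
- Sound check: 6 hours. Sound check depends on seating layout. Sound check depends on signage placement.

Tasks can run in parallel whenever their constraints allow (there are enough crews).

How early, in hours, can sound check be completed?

11

The lighting rig can start immediately at hour 0; it finishes at hour 2.
After the lighting rig (finishes hour 2), signage placement can start at hour 2 and finishes at hour 5.
After the lighting rig (finishes hour 2, plus 2-hour gap → hour 4), seating layout can start at hour 4 and finishes at hour 5.
Sound check needs all of seating layout (finishes hour 5); signage placement (finishes hour 5). That puts its earliest start at hour 5; it finishes at 5 + 6 = hour 11.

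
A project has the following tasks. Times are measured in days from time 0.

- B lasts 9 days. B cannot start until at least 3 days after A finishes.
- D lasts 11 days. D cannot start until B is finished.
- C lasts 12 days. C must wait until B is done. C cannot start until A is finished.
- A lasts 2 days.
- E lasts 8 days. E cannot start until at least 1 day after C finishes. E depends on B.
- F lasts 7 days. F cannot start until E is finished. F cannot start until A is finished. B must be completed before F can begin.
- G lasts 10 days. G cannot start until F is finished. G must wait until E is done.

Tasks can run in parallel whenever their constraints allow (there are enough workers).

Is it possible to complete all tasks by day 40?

Nothing blocks A, so it runs from day 0 to day 2.
B cannot begin until A (finishes day 2, plus 3-day gap → day 5). It runs from day 5 to 5 + 9 = day 14.
After B (finishes day 14), D can start at day 14 and finishes at day 25.
C has to wait for B (finishes day 14); A (finishes day 2). The latest of these is day 14, so C runs day 14 to 14 + 12 = day 26.
E needs all of C (finishes day 26, plus 1-day gap → day 27); B (finishes day 14). That puts its earliest start at day 27; it finishes at 27 + 8 = day 35.
F needs all of E (finishes day 35); A (finishes day 2); B (finishes day 14). That puts its earliest start at day 35; it finishes at 35 + 7 = day 42.
G needs all of F (finishes day 42); E (finishes day 35). That puts its earliest start at day 42; it finishes at 42 + 10 = day 52.
The earliest everything can be done is day 52, which is after the deadline of 40, so it is not possible.

No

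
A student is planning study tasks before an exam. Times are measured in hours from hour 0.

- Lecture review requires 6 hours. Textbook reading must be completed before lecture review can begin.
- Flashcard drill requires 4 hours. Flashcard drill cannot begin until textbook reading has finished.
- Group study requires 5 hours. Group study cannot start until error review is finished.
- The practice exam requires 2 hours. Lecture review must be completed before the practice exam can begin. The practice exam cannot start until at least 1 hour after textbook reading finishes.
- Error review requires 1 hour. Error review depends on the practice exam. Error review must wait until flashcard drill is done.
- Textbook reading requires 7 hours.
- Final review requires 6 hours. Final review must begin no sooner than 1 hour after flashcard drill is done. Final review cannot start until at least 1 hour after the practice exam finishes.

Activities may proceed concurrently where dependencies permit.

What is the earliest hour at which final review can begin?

Textbook reading can start immediately at hour 0; it finishes at hour 7.
After textbook reading (finishes hour 7), flashcard drill can start at hour 7 and finishes at hour 11.
Lecture review cannot begin until textbook reading (finishes hour 7). It runs from hour 7 to 7 + 6 = hour 13.
For the practice exam: lecture review (finishes hour 13); textbook reading (finishes hour 7, plus 1-hour gap → hour 8). Taking the maximum gives a start of hour 13, and it finishes at 13 + 2 = hour 15.
Final review waits on flashcard drill (finishes hour 11, plus 1-hour gap → hour 12); the practice exam (finishes hour 15, plus 1-hour gap → hour 16). The latest of these is hour 16, which is the earliest final review can start.

16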